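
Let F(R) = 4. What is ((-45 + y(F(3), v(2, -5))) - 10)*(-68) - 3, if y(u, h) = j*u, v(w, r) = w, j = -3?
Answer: 4553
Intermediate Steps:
y(u, h) = -3*u
((-45 + y(F(3), v(2, -5))) - 10)*(-68) - 3 = ((-45 - 3*4) - 10)*(-68) - 3 = ((-45 - 12) - 10)*(-68) - 3 = (-57 - 10)*(-68) - 3 = -67*(-68) - 3 = 4556 - 3 = 4553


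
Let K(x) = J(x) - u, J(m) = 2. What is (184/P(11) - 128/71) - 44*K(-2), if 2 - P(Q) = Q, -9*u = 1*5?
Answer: -86068/639 ≈ -134.69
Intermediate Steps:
u = -5/9 ≈ -0.55556
P(Q) = 2 - Q
K(x) = 23/9 (K(x) = 2 - 1*(-5/9) = 2 + 5/9 = 23/9)
(184/P(11) - 128/71) - 44*K(-2) = (184/(2 - 1*11) - 128/71) - 44*23/9 = (184/(2 - 11) - 128*1/71) - 1012/9 = (184/(-9) - 128/71) - 1012/9 = (184*(-⅑) - 128/71) - 1012/9 = (-184/9 - 128/71) - 1012/9 = -14216/639 - 1012/9 = -86068/639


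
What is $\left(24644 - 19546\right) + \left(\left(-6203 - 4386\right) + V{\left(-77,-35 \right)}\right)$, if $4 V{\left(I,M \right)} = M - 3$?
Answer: $- \frac{11001}{2} \approx -5500.5$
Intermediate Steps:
$V{\left(I,M \right)} = - \frac{3}{4} + \frac{M}{4}$ ($V{\left(I,M \right)} = \frac{M - 3}{4} = \frac{-3 + M}{4} = - \frac{3}{4} + \frac{M}{4}$)
$\left(24644 - 19546\right) + \left(\left(-6203 - 4386\right) + V{\left(-77,-35 \right)}\right) = \left(24644 - 19546\right) + \left(\left(-6203 - 4386\right) + \left(- \frac{3}{4} + \frac{1}{4} \left(-35\right)\right)\right) = 5098 - \frac{21197}{2} = - \frac{11001}{2}$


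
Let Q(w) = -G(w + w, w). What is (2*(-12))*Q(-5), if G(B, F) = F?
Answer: -120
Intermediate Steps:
Q(w) = -w
(2*(-12))*Q(-5) = (2*(-12))*(-1*(-5)) = -24*5 = -120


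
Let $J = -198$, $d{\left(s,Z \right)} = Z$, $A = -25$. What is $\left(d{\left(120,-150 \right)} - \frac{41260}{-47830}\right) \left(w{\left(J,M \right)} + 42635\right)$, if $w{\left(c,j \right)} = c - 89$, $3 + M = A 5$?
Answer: $- \frac{30207844752}{4783} \approx -6.3157 \cdot 10^{6}$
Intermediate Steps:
$M = -128$ ($M = -3 - 125 = -128$)
$w{\left(c,j \right)} = -89 + c$ ($w{\left(c,j \right)} = c - 89 = -89 + c$)
$\left(d{\left(120,-150 \right)} - \frac{41260}{-47830}\right) \left(w{\left(J,M \right)} + 42635\right) = \left(-150 - \frac{41260}{-47830}\right) \left(\left(-89 - 198\right) + 42635\right) = \left(-150 - - \frac{4126}{4783}\right) \left(-287 + 42635\right) = \left(-150 + \frac{4126}{4783}\right) 42348 = \left(- \frac{713324}{4783}\right) 42348 = - \frac{30207844752}{4783}$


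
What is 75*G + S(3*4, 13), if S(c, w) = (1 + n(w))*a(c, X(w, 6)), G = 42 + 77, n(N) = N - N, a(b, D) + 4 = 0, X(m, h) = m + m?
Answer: 8921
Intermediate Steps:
X(m, h) = 2*m
a(b, D) = -4 (a(b, D) = -4 + 0 = -4)
n(N) = 0
G = 119
S(c, w) = -4 (S(c, w) = (1 + 0)*(-4) = 1*(-4) = -4)
75*G + S(3*4, 13) = 75*119 - 4 = 8925 - 4 = 8921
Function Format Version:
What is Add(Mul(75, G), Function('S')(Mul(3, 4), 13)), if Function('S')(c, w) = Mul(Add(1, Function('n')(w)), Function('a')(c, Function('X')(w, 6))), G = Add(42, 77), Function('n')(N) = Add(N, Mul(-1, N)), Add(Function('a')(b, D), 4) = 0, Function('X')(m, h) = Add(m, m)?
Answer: 8921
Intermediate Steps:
Function('X')(m, h) = Mul(2, m)
Function('a')(b, D) = -4 (Function('a')(b, D) = Add(-4, 0) = -4)
Function('n')(N) = 0
G = 119
Function('S')(c, w) = -4 (Function('S')(c, w) = Mul(Add(1, 0), -4) = Mul(1, -4) = -4)
Add(Mul(75, G), Function('S')(Mul(3, 4), 13)) = Add(Mul(75, 119), -4) = Add(8925, -4) = 8921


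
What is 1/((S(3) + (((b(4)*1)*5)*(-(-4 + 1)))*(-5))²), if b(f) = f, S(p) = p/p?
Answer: 1/89401 ≈ 1.1186e-5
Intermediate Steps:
S(p) = 1
1/((S(3) + (((b(4)*1)*5)*(-(-4 + 1)))*(-5))²) = 1/((1 + (((4*1)*5)*(-(-4 + 1)))*(-5))²) = 1/((1 + ((4*5)*(-1*(-3)))*(-5))²) = 1/((1 + (20*3)*(-5))²) = 1/((1 + 60*(-5))²) = 1/((1 - 300)²) = 1/((-299)²) = 1/89401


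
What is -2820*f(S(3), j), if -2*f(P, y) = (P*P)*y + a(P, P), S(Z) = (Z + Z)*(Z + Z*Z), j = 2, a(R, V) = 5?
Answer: 14625930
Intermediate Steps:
S(Z) = 2*Z*(Z + Z²) (S(Z) = (2*Z)*(Z + Z²) = 2*Z*(Z + Z²))
f(P, y) = -5/2 - y*P²/2 (f(P, y) = -((P*P)*y + 5)/2 = -(P²*y + 5)/2 = -(y*P² + 5)/2 = -(5 + y*P²)/2 = -5/2 - y*P²/2)
-2820*f(S(3), j) = -2820*(-5/2 - ½*2*(2*3²*(1 + 3))²) = -2820*(-5/2 - ½*2*(2*9*4)²) = -2820*(-5/2 - ½*2*72²) = -2820*(-5/2 - ½*2*5184) = -2820*(-5/2 - 5184) = -2820*(-10373/2) = 14625930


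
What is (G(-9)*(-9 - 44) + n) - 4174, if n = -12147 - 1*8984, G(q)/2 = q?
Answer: -24351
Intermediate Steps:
G(q) = 2*q
n = -21131 (n = -12147 - 8984 = -21131)
(G(-9)*(-9 - 44) + n) - 4174 = ((2*(-9))*(-9 - 44) - 21131) - 4174 = (-18*(-53) - 21131) - 4174 = (954 - 21131) - 4174 = -20177 - 4174 = -24351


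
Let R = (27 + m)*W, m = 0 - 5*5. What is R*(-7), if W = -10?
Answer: 140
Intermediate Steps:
m = -25 (m = 0 - 25 = -25)
R = -20 (R = (27 - 25)*(-10) = 2*(-10) = -20)
R*(-7) = -20*(-7) = 140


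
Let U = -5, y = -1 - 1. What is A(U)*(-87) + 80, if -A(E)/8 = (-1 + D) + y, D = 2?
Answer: -616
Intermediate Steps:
y = -2
A(E) = 8 (A(E) = -8*((-1 + 2) - 2) = -8*(1 - 2) = -8*(-1) = 8)
A(U)*(-87) + 80 = 8*(-87) + 80 = -696 + 80 = -616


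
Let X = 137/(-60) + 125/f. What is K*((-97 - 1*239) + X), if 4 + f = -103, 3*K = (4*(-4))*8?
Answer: 69736928/4815 ≈ 14483.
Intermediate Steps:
K = -128/3 (K = ((4*(-4))*8)/3 = (-16*8)/3 = (⅓)*(-128) = -128/3 ≈ -42.667)
f = -107 (f = -4 - 103 = -107)
X = -22159/6420 (X = 137/(-60) + 125/(-107) = 137*(-1/60) + 125*(-1/107) = -137/60 - 125/107 = -22159/6420 ≈ -3.4516)
K*((-97 - 1*239) + X) = -128*((-97 - 1*239) - 22159/6420)/3 = -128*((-97 - 239) - 22159/6420)/3 = -128*(-336 - 22159/6420)/3 = -128/3*(-2179279/6420) = 69736928/4815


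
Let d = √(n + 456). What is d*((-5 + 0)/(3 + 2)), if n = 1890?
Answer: -√2346 ≈ -48.436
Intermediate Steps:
d = √2346 (d = √(1890 + 456) = √2346 ≈ 48.436)
d*((-5 + 0)/(3 + 2)) = √2346*((-5 + 0)/(3 + 2)) = √2346*(-5/5) = √2346*(-5*⅕) = √2346*(-1) = -√2346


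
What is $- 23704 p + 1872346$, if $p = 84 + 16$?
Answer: $-498054$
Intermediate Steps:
$p = 100$
$- 23704 p + 1872346 = \left(-23704\right) 100 + 1872346 = -2370400 + 1872346 = -498054$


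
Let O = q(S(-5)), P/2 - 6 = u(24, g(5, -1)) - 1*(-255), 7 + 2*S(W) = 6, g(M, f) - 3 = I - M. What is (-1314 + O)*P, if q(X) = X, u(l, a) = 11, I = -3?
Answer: -715088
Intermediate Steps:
g(M, f) = -M (g(M, f) = 3 + (-3 - M) = -M)
S(W) = -½ (S(W) = -7/2 + (½)*6 = -7/2 + 3 = -½)
P = 544 (P = 12 + 2*(11 - 1*(-255)) = 12 + 2*(11 + 255) = 12 + 2*266 = 12 + 532 = 544)
O = -½ ≈ -0.50000
(-1314 + O)*P = (-1314 - ½)*544 = -2629/2*544 = -715088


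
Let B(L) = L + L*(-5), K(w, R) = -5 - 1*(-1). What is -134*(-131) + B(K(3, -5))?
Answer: 17570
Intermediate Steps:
K(w, R) = -4 (K(w, R) = -5 + 1 = -4)
B(L) = -4*L (B(L) = L - 5*L = -4*L)
-134*(-131) + B(K(3, -5)) = -134*(-131) - 4*(-4) = 17554 + 16 = 17570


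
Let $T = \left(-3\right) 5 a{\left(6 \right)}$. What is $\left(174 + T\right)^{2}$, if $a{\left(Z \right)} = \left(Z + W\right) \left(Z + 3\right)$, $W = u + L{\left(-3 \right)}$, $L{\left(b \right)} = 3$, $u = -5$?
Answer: $133956$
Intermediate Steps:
$W = -2$ ($W = -5 + 3 = -2$)
$a{\left(Z \right)} = \left(-2 + Z\right) \left(3 + Z\right)$ ($a{\left(Z \right)} = \left(Z - 2\right) \left(Z + 3\right) = \left(-2 + Z\right) \left(3 + Z\right)$)
$T = -540$ ($T = \left(-3\right) 5 \left(-6 + 6 + 6^{2}\right) = - 15 \left(-6 + 6 + 36\right) = \left(-15\right) 36 = -540$)
$\left(174 + T\right)^{2} = \left(174 - 540\right)^{2} = \left(-366\right)^{2} = 133956$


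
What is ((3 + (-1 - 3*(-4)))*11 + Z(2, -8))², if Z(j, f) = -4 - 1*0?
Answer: 22500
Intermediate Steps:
Z(j, f) = -4 (Z(j, f) = -4 + 0 = -4)
((3 + (-1 - 3*(-4)))*11 + Z(2, -8))² = ((3 + (-1 - 3*(-4)))*11 - 4)² = ((3 + (-1 + 12))*11 - 4)² = ((3 + 11)*11 - 4)² = (14*11 - 4)² = (154 - 4)² = 150² = 22500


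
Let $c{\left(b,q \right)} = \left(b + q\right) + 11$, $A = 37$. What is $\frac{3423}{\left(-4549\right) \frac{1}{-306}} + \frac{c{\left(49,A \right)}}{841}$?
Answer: $\frac{881336611}{3825709} \approx 230.37$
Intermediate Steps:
$c{\left(b,q \right)} = 11 + b + q$
$\frac{3423}{\left(-4549\right) \frac{1}{-306}} + \frac{c{\left(49,A \right)}}{841} = \frac{3423}{\left(-4549\right) \frac{1}{-306}} + \frac{11 + 49 + 37}{841} = \frac{3423}{\left(-4549\right) \left(- \frac{1}{306}\right)} + 97 \cdot \frac{1}{841} = \frac{3423}{\frac{4549}{306}} + \frac{97}{841} = 3423 \cdot \frac{306}{4549} + \frac{97}{841} = \frac{1047438}{4549} + \frac{97}{841} = \frac{881336611}{3825709}$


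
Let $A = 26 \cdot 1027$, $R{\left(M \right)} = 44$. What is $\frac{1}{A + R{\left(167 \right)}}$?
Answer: $\frac{1}{26746} \approx 3.7389 \cdot 10^{-5}$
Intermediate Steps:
$A = 26702$
$\frac{1}{A + R{\left(167 \right)}} = \frac{1}{26702 + 44} = \frac{1}{26746}$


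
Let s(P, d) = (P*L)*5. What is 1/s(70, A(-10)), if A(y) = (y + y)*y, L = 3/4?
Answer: 2/525 ≈ 0.0038095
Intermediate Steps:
L = ¾ (L = 3*(¼) = ¾ ≈ 0.75000)
A(y) = 2*y² (A(y) = (2*y)*y = 2*y²)
s(P, d) = 15*P/4 (s(P, d) = (P*(¾))*5 = (3*P/4)*5 = 15*P/4)
1/s(70, A(-10)) = 1/((15/4)*70) = 1/(525/2) = 2/525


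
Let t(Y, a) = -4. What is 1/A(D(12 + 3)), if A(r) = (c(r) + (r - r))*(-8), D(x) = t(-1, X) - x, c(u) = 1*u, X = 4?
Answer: 1/152 ≈ 0.0065789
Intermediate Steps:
c(u) = u
D(x) = -4 - x
A(r) = -8*r (A(r) = (r + (r - r))*(-8) = (r + 0)*(-8) = r*(-8) = -8*r)
1/A(D(12 + 3)) = 1/(-8*(-4 - (12 + 3))) = 1/(-8*(-4 - 1*15)) = 1/(-8*(-4 - 15)) = 1/(-8*(-19)) = 1/152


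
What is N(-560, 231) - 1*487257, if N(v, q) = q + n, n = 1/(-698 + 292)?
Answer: -197732557/406 ≈ -4.8703e+5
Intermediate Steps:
n = -1/406 (n = 1/(-406) = -1/406 ≈ -0.0024631)
N(v, q) = -1/406 + q (N(v, q) = q - 1/406 = -1/406 + q)
N(-560, 231) - 1*487257 = (-1/406 + 231) - 1*487257 = 93785/406 - 487257 = -197732557/406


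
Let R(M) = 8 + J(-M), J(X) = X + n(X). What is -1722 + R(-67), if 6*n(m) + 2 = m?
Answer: -9817/6 ≈ -1636.2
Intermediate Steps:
n(m) = -1/3 + m/6
J(X) = -1/3 + 7*X/6 (J(X) = X + (-1/3 + X/6) = -1/3 + 7*X/6)
R(M) = 23/3 - 7*M/6 (R(M) = 8 + (-1/3 + 7*(-M)/6) = 8 + (-1/3 - 7*M/6) = 23/3 - 7*M/6)
-1722 + R(-67) = -1722 + (23/3 - 7/6*(-67)) = -1722 + (23/3 + 469/6) = -1722 + 515/6 = -9817/6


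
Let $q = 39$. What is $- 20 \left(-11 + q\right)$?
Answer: $-560$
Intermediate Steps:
$- 20 \left(-11 + q\right) = - 20 \left(-11 + 39\right) = \left(-20\right) 28 = -560$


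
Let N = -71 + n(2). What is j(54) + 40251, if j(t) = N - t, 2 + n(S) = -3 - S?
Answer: 40119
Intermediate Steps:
n(S) = -5 - S (n(S) = -2 + (-3 - S) = -5 - S)
N = -78 (N = -71 + (-5 - 1*2) = -71 + (-5 - 2) = -71 - 7 = -78)
j(t) = -78 - t
j(54) + 40251 = (-78 - 1*54) + 40251 = (-78 - 54) + 40251 = -132 + 40251 = 40119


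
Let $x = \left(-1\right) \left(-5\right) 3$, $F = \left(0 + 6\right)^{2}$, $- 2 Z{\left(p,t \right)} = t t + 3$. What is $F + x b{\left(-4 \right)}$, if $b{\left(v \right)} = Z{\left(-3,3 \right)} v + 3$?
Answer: $441$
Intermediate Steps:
$Z{\left(p,t \right)} = - \frac{3}{2} - \frac{t^{2}}{2}$ ($Z{\left(p,t \right)} = - \frac{t t + 3}{2} = - \frac{t^{2} + 3}{2} = - \frac{3 + t^{2}}{2} = - \frac{3}{2} - \frac{t^{2}}{2}$)
$F = 36$ ($F = 6^{2} = 36$)
$b{\left(v \right)} = 3 - 6 v$ ($b{\left(v \right)} = \left(- \frac{3}{2} - \frac{3^{2}}{2}\right) v + 3 = \left(- \frac{3}{2} - \frac{9}{2}\right) v + 3 = - 6 v + 3 = 3 - 6 v$)
$x = 15$ ($x = 5 \cdot 3 = 15$)
$F + x b{\left(-4 \right)} = 36 + 15 \left(3 - -24\right) = 36 + 15 \left(3 + 24\right) = 36 + 15 \cdot 27 = 36 + 405 = 441$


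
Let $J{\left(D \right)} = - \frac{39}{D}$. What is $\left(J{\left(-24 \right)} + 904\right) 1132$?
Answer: $\frac{2050335}{2} \approx 1.0252 \cdot 10^{6}$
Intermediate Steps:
$\left(J{\left(-24 \right)} + 904\right) 1132 = \left(- \frac{39}{-24} + 904\right) 1132 = \left(\left(-39\right) \left(- \frac{1}{24}\right) + 904\right) 1132 = \left(\frac{13}{8} + 904\right) 1132 = \frac{7245}{8} \cdot 1132 = \frac{2050335}{2}$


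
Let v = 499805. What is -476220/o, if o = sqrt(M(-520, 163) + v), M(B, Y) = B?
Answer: -95244*sqrt(499285)/99857 ≈ -673.96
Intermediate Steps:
o = sqrt(499285) (o = sqrt(-520 + 499805) = sqrt(499285) ≈ 706.60)
-476220/o = -476220*sqrt(499285)/499285 = -95244*sqrt(499285)/99857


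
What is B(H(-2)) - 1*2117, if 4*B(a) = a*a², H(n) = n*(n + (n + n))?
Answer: -1685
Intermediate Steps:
H(n) = 3*n² (H(n) = n*(n + 2*n) = n*(3*n) = 3*n²)
B(a) = a³/4 (B(a) = (a*a²)/4 = a³/4)
B(H(-2)) - 1*2117 = (3*(-2)²)³/4 - 1*2117 = (3*4)³/4 - 2117 = (¼)*12³ - 2117 = (¼)*1728 - 2117 = 432 - 2117 = -1685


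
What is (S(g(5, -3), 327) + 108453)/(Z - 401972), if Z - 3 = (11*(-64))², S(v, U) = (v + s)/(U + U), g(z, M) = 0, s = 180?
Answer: 11821407/10207523 ≈ 1.1581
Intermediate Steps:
S(v, U) = (180 + v)/(2*U) (S(v, U) = (v + 180)/(U + U) = (180 + v)/((2*U)) = (180 + v)*(1/(2*U)) = (180 + v)/(2*U))
Z = 495619 (Z = 3 + (11*(-64))² = 3 + (-704)² = 3 + 495616 = 495619)
(S(g(5, -3), 327) + 108453)/(Z - 401972) = ((½)*(180 + 0)/327 + 108453)/(495619 - 401972) = ((½)*(1/327)*180 + 108453)/93647 = (30/109 + 108453)*(1/93647) = (11821407/109)*(1/93647) = 11821407/10207523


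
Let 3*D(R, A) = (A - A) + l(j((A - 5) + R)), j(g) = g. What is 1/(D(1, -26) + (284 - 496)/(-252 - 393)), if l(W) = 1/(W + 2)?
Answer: 6020/1907 ≈ 3.1568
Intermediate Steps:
l(W) = 1/(2 + W)
D(R, A) = 1/(3*(-3 + A + R)) (D(R, A) = ((A - A) + 1/(2 + ((A - 5) + R)))/3 = (0 + 1/(2 + ((-5 + A) + R)))/3 = (0 + 1/(2 + (-5 + A + R)))/3 = (0 + 1/(-3 + A + R))/3 = 1/(3*(-3 + A + R)))
1/(D(1, -26) + (284 - 496)/(-252 - 393)) = 1/(1/(3*(-3 - 26 + 1)) + (284 - 496)/(-252 - 393)) = 1/((⅓)/(-28) - 212/(-645)) = 1/((⅓)*(-1/28) - 212*(-1/645)) = 1/(-1/84 + 212/645) = 1/(1907/6020) = 6020/1907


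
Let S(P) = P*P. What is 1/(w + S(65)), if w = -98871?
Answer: -1/94646 ≈ -1.0566e-5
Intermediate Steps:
S(P) = P**2
1/(w + S(65)) = 1/(-98871 + 65**2) = 1/(-98871 + 4225) = 1/(-94646) = -1/94646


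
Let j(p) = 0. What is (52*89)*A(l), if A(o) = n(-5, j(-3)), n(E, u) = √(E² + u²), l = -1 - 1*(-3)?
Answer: 23140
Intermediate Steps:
l = 2 (l = -1 + 3 = 2)
A(o) = 5 (A(o) = √((-5)² + 0²) = √(25 + 0) = √25 = 5)
(52*89)*A(l) = (52*89)*5 = 4628*5 = 23140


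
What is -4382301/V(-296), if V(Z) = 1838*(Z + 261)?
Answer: 626043/9190 ≈ 68.122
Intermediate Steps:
V(Z) = 479718 + 1838*Z (V(Z) = 1838*(261 + Z) = 479718 + 1838*Z)
-4382301/V(-296) = -4382301/(479718 + 1838*(-296)) = -4382301/(479718 - 544048) = -4382301/(-64330) = -4382301*(-1/64330) = 626043/9190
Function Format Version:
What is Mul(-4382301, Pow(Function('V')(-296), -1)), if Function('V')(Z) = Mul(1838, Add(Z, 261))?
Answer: Rational(626043, 9190) ≈ 68.122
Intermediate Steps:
Function('V')(Z) = Add(479718, Mul(1838, Z)) (Function('V')(Z) = Mul(1838, Add(261, Z)) = Add(479718, Mul(1838, Z)))
Mul(-4382301, Pow(Function('V')(-296), -1)) = Mul(-4382301, Pow(Add(479718, Mul(1838, -296)), -1)) = Mul(-4382301, Pow(Add(479718, -544048), -1)) = Mul(-4382301, Pow(-64330, -1)) = Mul(-4382301, Rational(-1, 64330)) = Rational(626043, 9190)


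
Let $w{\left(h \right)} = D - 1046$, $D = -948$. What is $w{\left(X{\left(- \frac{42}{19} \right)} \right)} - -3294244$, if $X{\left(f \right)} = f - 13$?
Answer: $3292250$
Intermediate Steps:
$X{\left(f \right)} = -13 + f$
$w{\left(h \right)} = -1994$ ($w{\left(h \right)} = -948 - 1046 = -1994$)
$w{\left(X{\left(- \frac{42}{19} \right)} \right)} - -3294244 = -1994 - -3294244 = -1994 + 3294244 = 3292250$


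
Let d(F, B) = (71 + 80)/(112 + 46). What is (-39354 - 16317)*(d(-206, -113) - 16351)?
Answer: 143815283997/158 ≈ 9.1022e+8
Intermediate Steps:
d(F, B) = 151/158
(-39354 - 16317)*(d(-206, -113) - 16351) = (-39354 - 16317)*(151/158 - 16351) = -55671*(-2583307/158) = 143815283997/158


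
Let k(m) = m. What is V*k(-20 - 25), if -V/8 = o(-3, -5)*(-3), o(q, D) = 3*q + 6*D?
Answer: 42120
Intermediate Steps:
V = -936 (V = -8*(3*(-3) + 6*(-5))*(-3) = -8*(-9 - 30)*(-3) = -(-312)*(-3) = -8*117 = -936)
V*k(-20 - 25) = -936*(-20 - 25) = -936*(-45) = 42120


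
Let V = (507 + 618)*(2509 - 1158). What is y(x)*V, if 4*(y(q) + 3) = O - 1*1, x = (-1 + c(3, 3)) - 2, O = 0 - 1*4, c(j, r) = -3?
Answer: -25837875/4 ≈ -6.4595e+6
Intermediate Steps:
O = -4 (O = 0 - 4 = -4)
x = -6 (x = (-1 - 3) - 2 = -4 - 2 = -6)
y(q) = -17/4 (y(q) = -3 + (-4 - 1*1)/4 = -3 + (-4 - 1)/4 = -3 + (¼)*(-5) = -3 - 5/4 = -17/4)
V = 1519875 (V = 1125*1351 = 1519875)
y(x)*V = -17/4*1519875 = -25837875/4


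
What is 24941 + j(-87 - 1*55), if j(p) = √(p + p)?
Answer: 24941 + 2*I*√71 ≈ 24941.0 + 16.852*I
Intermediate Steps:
j(p) = √2*√p (j(p) = √(2*p) = √2*√p)
24941 + j(-87 - 1*55) = 24941 + √2*√(-87 - 1*55) = 24941 + √2*√(-87 - 55) = 24941 + √2*√(-142) = 24941 + √2*(I*√142) = 24941 + 2*I*√71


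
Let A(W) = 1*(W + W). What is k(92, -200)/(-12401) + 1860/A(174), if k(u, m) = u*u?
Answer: 1676699/359629 ≈ 4.6623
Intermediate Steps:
k(u, m) = u²
A(W) = 2*W (A(W) = 1*(2*W) = 2*W)
k(92, -200)/(-12401) + 1860/A(174) = 92²/(-12401) + 1860/((2*174)) = 8464*(-1/12401) + 1860/348 = -8464/12401 + 1860*(1/348) = -8464/12401 + 155/29 = 1676699/359629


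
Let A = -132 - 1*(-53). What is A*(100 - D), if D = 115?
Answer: 1185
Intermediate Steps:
A = -79 (A = -132 + 53 = -79)
A*(100 - D) = -79*(100 - 1*115) = -79*(100 - 115) = -79*(-15) = 1185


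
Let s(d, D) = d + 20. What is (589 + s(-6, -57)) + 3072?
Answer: 3675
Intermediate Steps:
s(d, D) = 20 + d
(589 + s(-6, -57)) + 3072 = (589 + (20 - 6)) + 3072 = (589 + 14) + 3072 = 603 + 3072 = 3675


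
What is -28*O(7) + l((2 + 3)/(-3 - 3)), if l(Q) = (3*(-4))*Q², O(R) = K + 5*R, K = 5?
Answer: -3385/3 ≈ -1128.3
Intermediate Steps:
O(R) = 5 + 5*R
l(Q) = -12*Q²
-28*O(7) + l((2 + 3)/(-3 - 3)) = -28*(5 + 5*7) - 12*(2 + 3)²/(-3 - 3)² = -28*(5 + 35) - 12*(5/(-6))² = -28*40 - 12*(5*(-⅙))² = -1120 - 12*(-⅚)² = -1120 - 12*25/36 = -1120 - 25/3 = -3385/3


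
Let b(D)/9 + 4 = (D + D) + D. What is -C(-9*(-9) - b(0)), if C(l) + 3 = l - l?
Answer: 3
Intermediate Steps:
b(D) = -36 + 27*D (b(D) = -36 + 9*((D + D) + D) = -36 + 9*(2*D + D) = -36 + 9*(3*D) = -36 + 27*D)
C(l) = -3 (C(l) = -3 + (l - l) = -3 + 0 = -3)
-C(-9*(-9) - b(0)) = -1*(-3) = 3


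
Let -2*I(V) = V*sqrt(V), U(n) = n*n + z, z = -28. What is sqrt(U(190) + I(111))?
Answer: sqrt(144288 - 222*sqrt(111))/2 ≈ 188.38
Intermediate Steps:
U(n) = -28 + n**2 (U(n) = n*n - 28 = n**2 - 28 = -28 + n**2)
I(V) = -V**(3/2)/2 (I(V) = -V*sqrt(V)/2 = -V**(3/2)/2)
sqrt(U(190) + I(111)) = sqrt((-28 + 190**2) - 111*sqrt(111)/2) = sqrt((-28 + 36100) - 111*sqrt(111)/2) = sqrt(36072 - 111*sqrt(111)/2)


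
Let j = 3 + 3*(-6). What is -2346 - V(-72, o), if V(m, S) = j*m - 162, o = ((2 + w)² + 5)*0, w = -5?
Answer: -3264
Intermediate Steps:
o = 0 (o = ((2 - 5)² + 5)*0 = ((-3)² + 5)*0 = (9 + 5)*0 = 14*0 = 0)
j = -15 (j = 3 - 18 = -15)
V(m, S) = -162 - 15*m (V(m, S) = -15*m - 162 = -162 - 15*m)
-2346 - V(-72, o) = -2346 - (-162 - 15*(-72)) = -2346 - (-162 + 1080) = -2346 - 1*918 = -2346 - 918 = -3264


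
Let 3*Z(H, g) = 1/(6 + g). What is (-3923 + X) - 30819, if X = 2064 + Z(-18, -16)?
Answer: -980341/30 ≈ -32678.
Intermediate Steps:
Z(H, g) = 1/(3*(6 + g))
X = 61919/30 (X = 2064 + 1/(3*(6 - 16)) = 2064 + (1/3)/(-10) = 2064 + (1/3)*(-1/10) = 2064 - 1/30 = 61919/30 ≈ 2064.0)
(-3923 + X) - 30819 = (-3923 + 61919/30) - 30819 = -55771/30 - 30819 = -980341/30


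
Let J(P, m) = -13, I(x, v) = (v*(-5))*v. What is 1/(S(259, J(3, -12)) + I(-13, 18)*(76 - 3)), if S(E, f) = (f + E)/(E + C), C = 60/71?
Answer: -18449/2181761274 ≈ -8.4560e-6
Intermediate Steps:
I(x, v) = -5*v**2 (I(x, v) = (-5*v)*v = -5*v**2)
C = 60/71 (C = 60*(1/71) = 60/71 ≈ 0.84507)
S(E, f) = (E + f)/(60/71 + E) (S(E, f) = (f + E)/(E + 60/71) = (E + f)/(60/71 + E))
1/(S(259, J(3, -12)) + I(-13, 18)*(76 - 3)) = 1/(71*(259 - 13)/(60 + 71*259) + (-5*18**2)*(76 - 3)) = 1/(71*246/(60 + 18389) - 5*324*73) = 1/(71*246/18449 - 1620*73) = 1/(71*(1/18449)*246 - 118260) = 1/(17466/18449 - 118260) = 1/(-2181761274/18449) = -18449/2181761274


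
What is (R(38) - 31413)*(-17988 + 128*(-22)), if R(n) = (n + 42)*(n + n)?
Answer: 527027732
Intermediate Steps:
R(n) = 2*n*(42 + n) (R(n) = (42 + n)*(2*n) = 2*n*(42 + n))
(R(38) - 31413)*(-17988 + 128*(-22)) = (2*38*(42 + 38) - 31413)*(-17988 + 128*(-22)) = (2*38*80 - 31413)*(-17988 - 2816) = (6080 - 31413)*(-20804) = -25333*(-20804) = 527027732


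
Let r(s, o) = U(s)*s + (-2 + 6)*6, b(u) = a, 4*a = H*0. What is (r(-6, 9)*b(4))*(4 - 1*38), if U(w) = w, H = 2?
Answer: 0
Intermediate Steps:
a = 0 (a = (2*0)/4 = (¼)*0 = 0)
b(u) = 0
r(s, o) = 24 + s² (r(s, o) = s*s + (-2 + 6)*6 = s² + 4*6 = s² + 24 = 24 + s²)
(r(-6, 9)*b(4))*(4 - 1*38) = ((24 + (-6)²)*0)*(4 - 1*38) = ((24 + 36)*0)*(4 - 38) = (60*0)*(-34) = 0*(-34) = 0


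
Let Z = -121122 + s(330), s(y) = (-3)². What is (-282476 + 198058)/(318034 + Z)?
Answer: -84418/196921 ≈ -0.42869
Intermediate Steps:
s(y) = 9
Z = -121113 (Z = -121122 + 9 = -121113)
(-282476 + 198058)/(318034 + Z) = (-282476 + 198058)/(318034 - 121113) = -84418/196921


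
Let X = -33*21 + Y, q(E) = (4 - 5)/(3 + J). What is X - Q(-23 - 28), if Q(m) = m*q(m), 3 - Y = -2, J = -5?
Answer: -1325/2 ≈ -662.50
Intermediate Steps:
Y = 5 (Y = 3 - 1*(-2) = 3 + 2 = 5)
q(E) = ½ (q(E) = (4 - 5)/(3 - 5) = -1/(-2) = -1*(-½) = ½)
Q(m) = m/2 (Q(m) = m*(½) = m/2)
X = -688 (X = -33*21 + 5 = -693 + 5 = -688)
X - Q(-23 - 28) = -688 - (-23 - 28)/2 = -688 - (-51)/2 = -688 - 1*(-51/2) = -688 + 51/2 = -1325/2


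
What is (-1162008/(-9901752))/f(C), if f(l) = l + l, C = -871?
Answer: -48417/718702166 ≈ -6.7367e-5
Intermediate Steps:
f(l) = 2*l
(-1162008/(-9901752))/f(C) = (-1162008/(-9901752))/((2*(-871))) = -1162008*(-1/9901752)/(-1742) = (48417/412573)*(-1/1742) = -48417/718702166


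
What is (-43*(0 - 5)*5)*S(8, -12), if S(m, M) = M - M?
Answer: 0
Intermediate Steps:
S(m, M) = 0
(-43*(0 - 5)*5)*S(8, -12) = -43*(0 - 5)*5*0 = -(-215)*5*0 = -43*(-25)*0 = 1075*0 = 0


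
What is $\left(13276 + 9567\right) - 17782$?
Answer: $5061$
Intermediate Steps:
$\left(13276 + 9567\right) - 17782 = 22843 - 17782 = 5061$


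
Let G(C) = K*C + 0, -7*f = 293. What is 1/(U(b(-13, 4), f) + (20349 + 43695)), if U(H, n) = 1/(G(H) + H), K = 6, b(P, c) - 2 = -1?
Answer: 7/448309 ≈ 1.5614e-5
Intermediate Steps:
b(P, c) = 1 (b(P, c) = 2 - 1 = 1)
f = -293/7 (f = -⅐*293 = -293/7 ≈ -41.857)
G(C) = 6*C (G(C) = 6*C + 0 = 6*C)
U(H, n) = 1/(7*H) (U(H, n) = 1/(6*H + H) = 1/(7*H))
1/(U(b(-13, 4), f) + (20349 + 43695)) = 1/((⅐)/1 + (20349 + 43695)) = 1/((⅐)*1 + 64044) = 1/(⅐ + 64044) = 1/(448309/7) = 7/448309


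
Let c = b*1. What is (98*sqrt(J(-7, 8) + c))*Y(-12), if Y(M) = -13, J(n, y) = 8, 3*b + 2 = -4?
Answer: -1274*sqrt(6) ≈ -3120.6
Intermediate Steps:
b = -2 (b = -2/3 + (1/3)*(-4) = -2/3 - 4/3 = -2)
c = -2 (c = -2*1 = -2)
(98*sqrt(J(-7, 8) + c))*Y(-12) = (98*sqrt(8 - 2))*(-13) = (98*sqrt(6))*(-13) = -1274*sqrt(6)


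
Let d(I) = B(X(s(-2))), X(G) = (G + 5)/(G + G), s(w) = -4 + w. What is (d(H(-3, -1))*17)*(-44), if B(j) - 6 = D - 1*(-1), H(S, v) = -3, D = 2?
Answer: -6732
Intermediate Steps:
X(G) = (5 + G)/(2*G) (X(G) = (5 + G)/((2*G)) = (5 + G)*(1/(2*G)) = (5 + G)/(2*G))
B(j) = 9 (B(j) = 6 + (2 - 1*(-1)) = 6 + (2 + 1) = 6 + 3 = 9)
d(I) = 9
(d(H(-3, -1))*17)*(-44) = (9*17)*(-44) = 153*(-44) = -6732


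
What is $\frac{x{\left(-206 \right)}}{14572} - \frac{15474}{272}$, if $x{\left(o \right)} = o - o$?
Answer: $- \frac{7737}{136} \approx -56.89$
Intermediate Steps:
$x{\left(o \right)} = 0$
$\frac{x{\left(-206 \right)}}{14572} - \frac{15474}{272} = \frac{0}{14572} - \frac{15474}{272} = 0 \cdot \frac{1}{14572} - \frac{7737}{136} = 0 - \frac{7737}{136} = - \frac{7737}{136}$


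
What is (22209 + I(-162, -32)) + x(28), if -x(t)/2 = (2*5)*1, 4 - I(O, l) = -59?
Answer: 22252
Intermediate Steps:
I(O, l) = 63 (I(O, l) = 4 - 1*(-59) = 4 + 59 = 63)
x(t) = -20 (x(t) = -2*2*5 = -20)
(22209 + I(-162, -32)) + x(28) = (22209 + 63) - 20 = 22272 - 20 = 22252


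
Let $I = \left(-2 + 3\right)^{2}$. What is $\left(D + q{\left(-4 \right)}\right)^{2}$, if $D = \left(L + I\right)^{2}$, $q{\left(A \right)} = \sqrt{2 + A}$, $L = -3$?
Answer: $\left(4 + i \sqrt{2}\right)^{2} \approx 14.0 + 11.314 i$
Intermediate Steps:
$I = 1$ ($I = 1^{2} = 1$)
$D = 4$ ($D = \left(-3 + 1\right)^{2} = \left(-2\right)^{2} = 4$)
$\left(D + q{\left(-4 \right)}\right)^{2} = \left(4 + \sqrt{2 - 4}\right)^{2} = \left(4 + \sqrt{-2}\right)^{2} = \left(4 + i \sqrt{2}\right)^{2}$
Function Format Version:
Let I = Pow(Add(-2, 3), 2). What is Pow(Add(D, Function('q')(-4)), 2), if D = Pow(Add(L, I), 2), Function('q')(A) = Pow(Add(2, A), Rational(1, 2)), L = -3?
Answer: Pow(Add(4, Mul(I, Pow(2, Rational(1, 2)))), 2) ≈ Add(14.000, Mul(11.314, I))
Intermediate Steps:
I = 1 (I = Pow(1, 2) = 1)
D = 4 (D = Pow(Add(-3, 1), 2) = Pow(-2, 2) = 4)
Pow(Add(D, Function('q')(-4)), 2) = Pow(Add(4, Pow(Add(2, -4), Rational(1, 2))), 2) = Pow(Add(4, Pow(-2, Rational(1, 2))), 2) = Pow(Add(4, Mul(I, Pow(2, Rational(1, 2)))), 2)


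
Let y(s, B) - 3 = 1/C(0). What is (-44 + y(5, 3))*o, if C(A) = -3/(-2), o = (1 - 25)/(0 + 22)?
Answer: 44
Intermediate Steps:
o = -12/11 (o = -24/22 = -24*1/22 = -12/11 ≈ -1.0909)
C(A) = 3/2 (C(A) = -3*(-½) = 3/2)
y(s, B) = 11/3 (y(s, B) = 3 + 1/(3/2) = 3 + ⅔ = 11/3)
(-44 + y(5, 3))*o = (-44 + 11/3)*(-12/11) = -121/3*(-12/11) = 44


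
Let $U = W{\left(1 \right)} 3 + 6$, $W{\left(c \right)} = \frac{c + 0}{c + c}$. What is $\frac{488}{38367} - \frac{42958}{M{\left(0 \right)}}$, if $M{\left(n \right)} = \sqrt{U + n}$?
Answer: $\frac{488}{38367} - \frac{42958 \sqrt{30}}{15} \approx -15686.0$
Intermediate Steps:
$W{\left(c \right)} = \frac{1}{2}$ ($W{\left(c \right)} = \frac{c}{2 c} = c \frac{1}{2 c} = \frac{1}{2}$)
$U = \frac{15}{2}$ ($U = \frac{1}{2} \cdot 3 + 6 = \frac{3}{2} + 6 = \frac{15}{2} \approx 7.5$)
$M{\left(n \right)} = \sqrt{\frac{15}{2} + n}$
$\frac{488}{38367} - \frac{42958}{M{\left(0 \right)}} = \frac{488}{38367} - \frac{42958}{\frac{1}{2} \sqrt{30 + 4 \cdot 0}} = 488 \cdot \frac{1}{38367} - \frac{42958}{\frac{1}{2} \sqrt{30 + 0}} = \frac{488}{38367} - \frac{42958}{\frac{1}{2} \sqrt{30}} = \frac{488}{38367} - 42958 \frac{\sqrt{30}}{15} = \frac{488}{38367} - \frac{42958 \sqrt{30}}{15}$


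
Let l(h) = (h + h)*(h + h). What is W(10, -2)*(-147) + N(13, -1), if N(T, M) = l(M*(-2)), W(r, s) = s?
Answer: 310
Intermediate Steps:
l(h) = 4*h² (l(h) = (2*h)*(2*h) = 4*h²)
N(T, M) = 16*M² (N(T, M) = 4*(M*(-2))² = 4*(-2*M)² = 4*(4*M²) = 16*M²)
W(10, -2)*(-147) + N(13, -1) = -2*(-147) + 16*(-1)² = 294 + 16*1 = 294 + 16 = 310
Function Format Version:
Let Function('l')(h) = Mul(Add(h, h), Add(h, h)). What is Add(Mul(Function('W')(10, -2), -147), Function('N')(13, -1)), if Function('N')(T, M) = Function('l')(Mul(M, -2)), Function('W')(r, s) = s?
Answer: 310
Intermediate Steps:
Function('l')(h) = Mul(4, Pow(h, 2)) (Function('l')(h) = Mul(Mul(2, h), Mul(2, h)) = Mul(4, Pow(h, 2)))
Function('N')(T, M) = Mul(16, Pow(M, 2)) (Function('N')(T, M) = Mul(4, Pow(Mul(M, -2), 2)) = Mul(4, Pow(Mul(-2, M), 2)) = Mul(4, Mul(4, Pow(M, 2))) = Mul(16, Pow(M, 2)))
Add(Mul(Function('W')(10, -2), -147), Function('N')(13, -1)) = Add(Mul(-2, -147), Mul(16, Pow(-1, 2))) = Add(294, Mul(16, 1)) = Add(294, 16) = 310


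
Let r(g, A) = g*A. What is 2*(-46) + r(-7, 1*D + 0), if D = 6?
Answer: -134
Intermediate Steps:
r(g, A) = A*g
2*(-46) + r(-7, 1*D + 0) = 2*(-46) + (1*6 + 0)*(-7) = -92 + (6 + 0)*(-7) = -92 + 6*(-7) = -92 - 42 = -134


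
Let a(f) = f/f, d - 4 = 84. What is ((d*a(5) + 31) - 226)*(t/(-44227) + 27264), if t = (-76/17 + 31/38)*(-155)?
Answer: -83347609076031/28570642 ≈ -2.9172e+6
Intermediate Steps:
d = 88 (d = 4 + 84 = 88)
a(f) = 1
t = 365955/646 (t = (-76*1/17 + 31*(1/38))*(-155) = (-76/17 + 31/38)*(-155) = -2361/646*(-155) = 365955/646 ≈ 566.49)
((d*a(5) + 31) - 226)*(t/(-44227) + 27264) = ((88*1 + 31) - 226)*((365955/646)/(-44227) + 27264) = ((88 + 31) - 226)*((365955/646)*(-1/44227) + 27264) = (119 - 226)*(-365955/28570642 + 27264) = -107*778949617533/28570642 = -83347609076031/28570642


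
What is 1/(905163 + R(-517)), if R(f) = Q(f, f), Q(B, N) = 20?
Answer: 1/905183 ≈ 1.1047e-6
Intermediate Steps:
R(f) = 20
1/(905163 + R(-517)) = 1/(905163 + 20) = 1/905183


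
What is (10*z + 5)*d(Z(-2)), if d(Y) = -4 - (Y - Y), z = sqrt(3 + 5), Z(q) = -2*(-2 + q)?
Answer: -20 - 80*sqrt(2) ≈ -133.14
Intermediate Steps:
Z(q) = 4 - 2*q
z = 2*sqrt(2) (z = sqrt(8) = 2*sqrt(2) ≈ 2.8284)
d(Y) = -4 (d(Y) = -4 - 1*0 = -4 + 0 = -4)
(10*z + 5)*d(Z(-2)) = (10*(2*sqrt(2)) + 5)*(-4) = (20*sqrt(2) + 5)*(-4) = (5 + 20*sqrt(2))*(-4) = -20 - 80*sqrt(2)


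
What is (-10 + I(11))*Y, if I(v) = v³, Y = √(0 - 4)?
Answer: 2642*I ≈ 2642.0*I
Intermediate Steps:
Y = 2*I (Y = √(-4) = 2*I ≈ 2.0*I)
(-10 + I(11))*Y = (-10 + 11³)*(2*I) = (-10 + 1331)*(2*I) = 1321*(2*I) = 2642*I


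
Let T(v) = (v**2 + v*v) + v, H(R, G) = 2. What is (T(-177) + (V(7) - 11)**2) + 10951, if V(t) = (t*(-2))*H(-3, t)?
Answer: 74953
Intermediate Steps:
T(v) = v + 2*v**2 (T(v) = (v**2 + v**2) + v = 2*v**2 + v = v + 2*v**2)
V(t) = -4*t (V(t) = (t*(-2))*2 = -2*t*2 = -4*t)
(T(-177) + (V(7) - 11)**2) + 10951 = (-177*(1 + 2*(-177)) + (-4*7 - 11)**2) + 10951 = (-177*(1 - 354) + (-28 - 11)**2) + 10951 = (-177*(-353) + (-39)**2) + 10951 = (62481 + 1521) + 10951 = 64002 + 10951 = 74953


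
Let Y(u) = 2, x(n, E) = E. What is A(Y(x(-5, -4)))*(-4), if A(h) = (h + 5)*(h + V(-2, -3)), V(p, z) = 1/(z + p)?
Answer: -252/5 ≈ -50.400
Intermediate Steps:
V(p, z) = 1/(p + z)
A(h) = (5 + h)*(-⅕ + h) (A(h) = (h + 5)*(h + 1/(-2 - 3)) = (5 + h)*(h + 1/(-5)) = (5 + h)*(h - ⅕) = (5 + h)*(-⅕ + h))
A(Y(x(-5, -4)))*(-4) = (-1 + 2² + (24/5)*2)*(-4) = (-1 + 4 + 48/5)*(-4) = (63/5)*(-4) = -252/5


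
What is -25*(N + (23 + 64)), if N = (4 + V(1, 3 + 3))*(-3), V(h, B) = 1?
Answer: -1800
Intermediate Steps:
N = -15 (N = (4 + 1)*(-3) = 5*(-3) = -15)
-25*(N + (23 + 64)) = -25*(-15 + (23 + 64)) = -25*(-15 + 87) = -25*72 = -1800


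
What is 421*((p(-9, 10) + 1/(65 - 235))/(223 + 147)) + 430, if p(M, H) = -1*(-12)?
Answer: 27905419/62900 ≈ 443.65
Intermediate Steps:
p(M, H) = 12
421*((p(-9, 10) + 1/(65 - 235))/(223 + 147)) + 430 = 421*((12 + 1/(65 - 235))/(223 + 147)) + 430 = 421*((12 + 1/(-170))/370) + 430 = 421*((12 - 1/170)*(1/370)) + 430 = 421*((2039/170)*(1/370)) + 430 = 421*(2039/62900) + 430 = 858419/62900 + 430 = 27905419/62900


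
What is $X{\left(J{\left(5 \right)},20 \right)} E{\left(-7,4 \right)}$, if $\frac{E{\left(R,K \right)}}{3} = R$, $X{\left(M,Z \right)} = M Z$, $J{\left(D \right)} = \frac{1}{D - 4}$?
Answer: $-420$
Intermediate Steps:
$J{\left(D \right)} = \frac{1}{-4 + D}$
$E{\left(R,K \right)} = 3 R$
$X{\left(J{\left(5 \right)},20 \right)} E{\left(-7,4 \right)} = \frac{1}{-4 + 5} \cdot 20 \cdot 3 \left(-7\right) = 1^{-1} \cdot 20 \left(-21\right) = 1 \cdot 20 \left(-21\right) = 20 \left(-21\right) = -420$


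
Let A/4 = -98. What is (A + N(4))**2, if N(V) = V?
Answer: 150544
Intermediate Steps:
A = -392 (A = 4*(-98) = -392)
(A + N(4))**2 = (-392 + 4)**2 = (-388)**2 = 150544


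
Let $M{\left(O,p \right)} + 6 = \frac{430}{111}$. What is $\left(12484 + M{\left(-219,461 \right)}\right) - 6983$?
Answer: $\frac{610375}{111} \approx 5498.9$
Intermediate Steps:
$M{\left(O,p \right)} = - \frac{236}{111}$ ($M{\left(O,p \right)} = -6 + \frac{430}{111} = - \frac{236}{111}$)
$\left(12484 + M{\left(-219,461 \right)}\right) - 6983 = \left(12484 - \frac{236}{111}\right) - 6983 = \frac{1385488}{111} - 6983 = \frac{610375}{111}$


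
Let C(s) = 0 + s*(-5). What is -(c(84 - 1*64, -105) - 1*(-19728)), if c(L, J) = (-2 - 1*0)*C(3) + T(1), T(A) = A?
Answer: -19759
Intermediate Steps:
C(s) = -5*s (C(s) = 0 - 5*s = -5*s)
c(L, J) = 31 (c(L, J) = (-2 - 1*0)*(-5*3) + 1 = (-2 + 0)*(-15) + 1 = -2*(-15) + 1 = 30 + 1 = 31)
-(c(84 - 1*64, -105) - 1*(-19728)) = -(31 - 1*(-19728)) = -(31 + 19728) = -1*19759 = -19759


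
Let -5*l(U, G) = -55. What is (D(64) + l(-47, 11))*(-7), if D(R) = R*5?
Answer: -2317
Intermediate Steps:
D(R) = 5*R
l(U, G) = 11 (l(U, G) = -⅕*(-55) = 11)
(D(64) + l(-47, 11))*(-7) = (5*64 + 11)*(-7) = (320 + 11)*(-7) = 331*(-7) = -2317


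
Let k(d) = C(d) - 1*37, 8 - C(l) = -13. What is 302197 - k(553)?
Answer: 302213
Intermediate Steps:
C(l) = 21 (C(l) = 8 - 1*(-13) = 8 + 13 = 21)
k(d) = -16 (k(d) = 21 - 1*37 = 21 - 37 = -16)
302197 - k(553) = 302197 - 1*(-16) = 302197 + 16 = 302213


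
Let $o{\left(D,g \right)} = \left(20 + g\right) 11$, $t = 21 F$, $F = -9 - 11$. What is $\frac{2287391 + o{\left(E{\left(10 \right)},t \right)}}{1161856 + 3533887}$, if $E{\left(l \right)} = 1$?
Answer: $\frac{2282991}{4695743} \approx 0.48618$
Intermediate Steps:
$F = -20$ ($F = -9 - 11 = -20$)
$t = -420$ ($t = 21 \left(-20\right) = -420$)
$o{\left(D,g \right)} = 220 + 11 g$
$\frac{2287391 + o{\left(E{\left(10 \right)},t \right)}}{1161856 + 3533887} = \frac{2287391 + \left(220 + 11 \left(-420\right)\right)}{1161856 + 3533887} = \frac{2287391 + \left(220 - 4620\right)}{4695743} = \left(2287391 - 4400\right) \frac{1}{4695743} = 2282991 \cdot \frac{1}{4695743} = \frac{2282991}{4695743}$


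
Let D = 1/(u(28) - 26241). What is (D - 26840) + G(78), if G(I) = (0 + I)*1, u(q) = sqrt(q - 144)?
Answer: -18428050878355/688590197 - 2*I*sqrt(29)/688590197 ≈ -26762.0 - 1.5641e-8*I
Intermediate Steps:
u(q) = sqrt(-144 + q)
D = 1/(-26241 + 2*I*sqrt(29)) (D = 1/(sqrt(-144 + 28) - 26241) = 1/(sqrt(-116) - 26241) = 1/(2*I*sqrt(29) - 26241) = 1/(-26241 + 2*I*sqrt(29)) ≈ -3.8108e-5 - 1.56e-8*I)
G(I) = I (G(I) = I*1 = I)
(D - 26840) + G(78) = ((-26241/688590197 - 2*I*sqrt(29)/688590197) - 26840) + 78 = (-18481760913721/688590197 - 2*I*sqrt(29)/688590197) + 78 = -18428050878355/688590197 - 2*I*sqrt(29)/688590197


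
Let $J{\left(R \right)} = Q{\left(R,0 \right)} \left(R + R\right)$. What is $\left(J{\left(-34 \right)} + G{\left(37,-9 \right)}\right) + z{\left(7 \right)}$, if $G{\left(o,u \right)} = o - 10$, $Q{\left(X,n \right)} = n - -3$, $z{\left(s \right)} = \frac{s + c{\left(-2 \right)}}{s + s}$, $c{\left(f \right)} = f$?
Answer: $- \frac{2473}{14} \approx -176.64$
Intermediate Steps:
$z{\left(s \right)} = \frac{-2 + s}{2 s}$ ($z{\left(s \right)} = \frac{s - 2}{s + s} = \frac{-2 + s}{2 s}$)
$Q{\left(X,n \right)} = 3 + n$ ($Q{\left(X,n \right)} = n + 3 = 3 + n$)
$G{\left(o,u \right)} = -10 + o$
$J{\left(R \right)} = 6 R$ ($J{\left(R \right)} = \left(3 + 0\right) \left(R + R\right) = 3 \cdot 2 R = 6 R$)
$\left(J{\left(-34 \right)} + G{\left(37,-9 \right)}\right) + z{\left(7 \right)} = \left(6 \left(-34\right) + \left(-10 + 37\right)\right) + \frac{-2 + 7}{2 \cdot 7} = \left(-204 + 27\right) + \frac{1}{2} \cdot \frac{1}{7} \cdot 5 = -177 + \frac{5}{14} = - \frac{2473}{14}$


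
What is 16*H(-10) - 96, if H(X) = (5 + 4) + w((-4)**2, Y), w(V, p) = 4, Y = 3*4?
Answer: 112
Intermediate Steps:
Y = 12
H(X) = 13 (H(X) = (5 + 4) + 4 = 9 + 4 = 13)
16*H(-10) - 96 = 16*13 - 96 = 208 - 96 = 112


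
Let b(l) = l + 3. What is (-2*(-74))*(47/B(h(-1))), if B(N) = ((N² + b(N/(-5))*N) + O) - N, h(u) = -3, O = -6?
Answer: -8695/6 ≈ -1449.2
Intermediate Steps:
b(l) = 3 + l
B(N) = -6 + N² - N + N*(3 - N/5) (B(N) = ((N² + (3 + N/(-5))*N) - 6) - N = ((N² + (3 + N*(-⅕))*N) - 6) - N = ((N² + (3 - N/5)*N) - 6) - N = ((N² + N*(3 - N/5)) - 6) - N = (-6 + N² + N*(3 - N/5)) - N = -6 + N² - N + N*(3 - N/5))
(-2*(-74))*(47/B(h(-1))) = (-2*(-74))*(47/(-6 + 2*(-3) + (⅘)*(-3)²)) = 148*(47/(-6 - 6 + (⅘)*9)) = 148*(47/(-6 - 6 + 36/5)) = 148*(47/(-24/5)) = 148*(47*(-5/24)) = 148*(-235/24) = -8695/6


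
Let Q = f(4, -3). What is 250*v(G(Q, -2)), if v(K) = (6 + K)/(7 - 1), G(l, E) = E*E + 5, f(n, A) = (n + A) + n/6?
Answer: 625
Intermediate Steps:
f(n, A) = A + 7*n/6 (f(n, A) = (A + n) + n*(⅙) = (A + n) + n/6 = A + 7*n/6)
Q = 5/3 (Q = -3 + (7/6)*4 = -3 + 14/3 = 5/3 ≈ 1.6667)
G(l, E) = 5 + E² (G(l, E) = E² + 5 = 5 + E²)
v(K) = 1 + K/6 (v(K) = (6 + K)/6 = (6 + K)*(⅙) = 1 + K/6)
250*v(G(Q, -2)) = 250*(1 + (5 + (-2)²)/6) = 250*(1 + (5 + 4)/6) = 250*(1 + (⅙)*9) = 250*(1 + 3/2) = 250*(5/2) = 625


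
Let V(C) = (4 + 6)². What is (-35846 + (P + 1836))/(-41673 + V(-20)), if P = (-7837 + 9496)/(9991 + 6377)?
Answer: 185558007/226822288 ≈ 0.81808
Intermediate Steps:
V(C) = 100 (V(C) = 10² = 100)
P = 553/5456 (P = 1659/16368 = 1659*(1/16368) = 553/5456 ≈ 0.10136)
(-35846 + (P + 1836))/(-41673 + V(-20)) = (-35846 + (553/5456 + 1836))/(-41673 + 100) = (-35846 + 10017769/5456)/(-41573) = -185558007/5456*(-1/41573) = 185558007/226822288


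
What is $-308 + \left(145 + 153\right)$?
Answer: $-10$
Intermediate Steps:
$-308 + \left(145 + 153\right) = -308 + 298 = -10$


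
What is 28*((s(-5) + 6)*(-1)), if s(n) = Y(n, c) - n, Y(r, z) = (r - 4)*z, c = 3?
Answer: 448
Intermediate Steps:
Y(r, z) = z*(-4 + r) (Y(r, z) = (-4 + r)*z = z*(-4 + r))
s(n) = -12 + 2*n (s(n) = 3*(-4 + n) - n = (-12 + 3*n) - n = -12 + 2*n)
28*((s(-5) + 6)*(-1)) = 28*(((-12 + 2*(-5)) + 6)*(-1)) = 28*(((-12 - 10) + 6)*(-1)) = 28*((-22 + 6)*(-1)) = 28*(-16*(-1)) = 28*16 = 448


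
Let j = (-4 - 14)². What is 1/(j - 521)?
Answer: -1/197 ≈ -0.0050761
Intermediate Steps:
j = 324 (j = (-18)² = 324)
1/(j - 521) = 1/(324 - 521) = 1/(-197) = -1/197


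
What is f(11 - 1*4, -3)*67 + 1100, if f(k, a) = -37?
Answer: -1379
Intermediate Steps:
f(11 - 1*4, -3)*67 + 1100 = -37*67 + 1100 = -2479 + 1100 = -1379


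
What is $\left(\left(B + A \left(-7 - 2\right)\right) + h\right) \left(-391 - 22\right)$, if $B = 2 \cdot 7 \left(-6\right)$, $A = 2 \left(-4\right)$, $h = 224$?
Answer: $-87556$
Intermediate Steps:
$A = -8$
$B = -84$ ($B = 14 \left(-6\right) = -84$)
$\left(\left(B + A \left(-7 - 2\right)\right) + h\right) \left(-391 - 22\right) = \left(\left(-84 - 8 \left(-7 - 2\right)\right) + 224\right) \left(-391 - 22\right) = \left(\left(-84 - -72\right) + 224\right) \left(-413\right) = \left(\left(-84 + 72\right) + 224\right) \left(-413\right) = \left(-12 + 224\right) \left(-413\right) = 212 \left(-413\right) = -87556$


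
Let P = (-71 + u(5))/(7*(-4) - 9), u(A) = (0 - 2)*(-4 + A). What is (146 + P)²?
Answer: 29975625/1369 ≈ 21896.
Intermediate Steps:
u(A) = 8 - 2*A (u(A) = -2*(-4 + A) = 8 - 2*A)
P = 73/37 (P = (-71 + (8 - 2*5))/(7*(-4) - 9) = (-71 + (8 - 10))/(-28 - 9) = (-71 - 2)/(-37) = -73*(-1/37) = 73/37 ≈ 1.9730)
(146 + P)² = (146 + 73/37)² = (5475/37)² = 29975625/1369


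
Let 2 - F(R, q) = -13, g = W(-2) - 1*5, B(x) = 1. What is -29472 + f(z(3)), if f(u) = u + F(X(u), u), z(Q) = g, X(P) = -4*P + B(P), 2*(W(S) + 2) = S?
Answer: -29465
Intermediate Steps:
W(S) = -2 + S/2
g = -8 (g = (-2 + (½)*(-2)) - 1*5 = (-2 - 1) - 5 = -3 - 5 = -8)
X(P) = 1 - 4*P (X(P) = -4*P + 1 = 1 - 4*P)
F(R, q) = 15 (F(R, q) = 2 - 1*(-13) = 2 + 13 = 15)
z(Q) = -8
f(u) = 15 + u (f(u) = u + 15 = 15 + u)
-29472 + f(z(3)) = -29472 + (15 - 8) = -29472 + 7 = -29465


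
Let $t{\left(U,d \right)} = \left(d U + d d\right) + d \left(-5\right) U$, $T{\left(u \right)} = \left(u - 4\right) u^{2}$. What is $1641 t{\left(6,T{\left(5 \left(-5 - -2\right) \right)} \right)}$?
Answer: $30158667225$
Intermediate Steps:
$T{\left(u \right)} = u^{2} \left(-4 + u\right)$ ($T{\left(u \right)} = \left(u - 4\right) u^{2} = \left(-4 + u\right) u^{2} = u^{2} \left(-4 + u\right)$)
$t{\left(U,d \right)} = d^{2} - 4 U d$ ($t{\left(U,d \right)} = \left(U d + d^{2}\right) + - 5 d U = \left(d^{2} + U d\right) - 5 U d = d^{2} - 4 U d$)
$1641 t{\left(6,T{\left(5 \left(-5 - -2\right) \right)} \right)} = 1641 \left(5 \left(-5 - -2\right)\right)^{2} \left(-4 + 5 \left(-5 - -2\right)\right) \left(\left(5 \left(-5 - -2\right)\right)^{2} \left(-4 + 5 \left(-5 - -2\right)\right) - 24\right) = 1641 \left(5 \left(-5 + 2\right)\right)^{2} \left(-4 + 5 \left(-5 + 2\right)\right) \left(\left(5 \left(-5 + 2\right)\right)^{2} \left(-4 + 5 \left(-5 + 2\right)\right) - 24\right) = 1641 \left(5 \left(-3\right)\right)^{2} \left(-4 + 5 \left(-3\right)\right) \left(\left(5 \left(-3\right)\right)^{2} \left(-4 + 5 \left(-3\right)\right) - 24\right) = 1641 \left(-15\right)^{2} \left(-4 - 15\right) \left(\left(-15\right)^{2} \left(-4 - 15\right) - 24\right) = 1641 \cdot 225 \left(-19\right) \left(225 \left(-19\right) - 24\right) = 1641 \left(- 4275 \left(-4275 - 24\right)\right) = 1641 \left(\left(-4275\right) \left(-4299\right)\right) = 1641 \cdot 18378225 = 30158667225$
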